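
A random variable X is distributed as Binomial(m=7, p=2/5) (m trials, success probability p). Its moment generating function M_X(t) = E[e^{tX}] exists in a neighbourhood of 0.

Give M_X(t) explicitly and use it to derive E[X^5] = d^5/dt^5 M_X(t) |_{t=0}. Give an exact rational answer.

M_X(t) = (2*e^(t)/5 + 3/5)^7
M′(t) = 896*e^(7*t)/78125 + 8064*e^(6*t)/78125 + 6048*e^(5*t)/15625 + 12096*e^(4*t)/15625 + 13608*e^(3*t)/15625 + 40824*e^(2*t)/78125 + 10206*e^(t)/78125
M′′(t) = 6272*e^(7*t)/78125 + 48384*e^(6*t)/78125 + 6048*e^(5*t)/3125 + 48384*e^(4*t)/15625 + 40824*e^(3*t)/15625 + 81648*e^(2*t)/78125 + 10206*e^(t)/78125
M′′′(t) = 43904*e^(7*t)/78125 + 290304*e^(6*t)/78125 + 6048*e^(5*t)/625 + 193536*e^(4*t)/15625 + 122472*e^(3*t)/15625 + 163296*e^(2*t)/78125 + 10206*e^(t)/78125
M′′′′(t) = 307328*e^(7*t)/78125 + 1741824*e^(6*t)/78125 + 6048*e^(5*t)/125 + 774144*e^(4*t)/15625 + 367416*e^(3*t)/15625 + 326592*e^(2*t)/78125 + 10206*e^(t)/78125
M′′′′′(t) = 2151296*e^(7*t)/78125 + 10450944*e^(6*t)/78125 + 6048*e^(5*t)/25 + 3096576*e^(4*t)/15625 + 1102248*e^(3*t)/15625 + 653184*e^(2*t)/78125 + 10206*e^(t)/78125

E[X^5] = M′′′′′(0) = 425278/625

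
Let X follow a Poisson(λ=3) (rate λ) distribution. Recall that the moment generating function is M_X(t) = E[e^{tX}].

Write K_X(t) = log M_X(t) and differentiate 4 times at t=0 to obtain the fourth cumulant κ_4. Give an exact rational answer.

M_X(t) = e^(3*e^(t) - 3)
K_X(t) = log M_X(t) = 3*e^(t) - 3
D^4[K](t) = 3*e^(t)

κ_4 = D^4[K](0) = 3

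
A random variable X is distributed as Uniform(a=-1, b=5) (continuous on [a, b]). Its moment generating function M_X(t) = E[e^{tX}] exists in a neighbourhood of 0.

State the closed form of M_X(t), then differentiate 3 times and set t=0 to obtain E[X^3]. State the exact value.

E[X^3] = M′′′(0) = 26

M_X(t) = (e^(5*t) - e^(-t))/(6*t)
M′(t) = (5*t*e^(6*t) + t - e^(6*t) + 1)*e^(-t)/(6*t^2)
M′′(t) = (25*t^2*e^(6*t) - t^2 - 10*t*e^(6*t) - 2*t + 2*e^(6*t) - 2)*e^(-t)/(6*t^3)
M′′′(t) = (125*t^3*e^(6*t) + t^3 - 75*t^2*e^(6*t) + 3*t^2 + 30*t*e^(6*t) + 6*t - 6*e^(6*t) + 6)*e^(-t)/(6*t^4)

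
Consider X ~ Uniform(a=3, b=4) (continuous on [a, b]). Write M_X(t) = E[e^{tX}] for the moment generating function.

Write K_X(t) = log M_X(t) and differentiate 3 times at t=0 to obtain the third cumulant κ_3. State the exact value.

M_X(t) = (e^(4*t) - e^(3*t))/t
K_X(t) = log M_X(t) = -log(t) + log(e^(4*t) - e^(3*t))
dK/dt = (4*t*e^(t) - 3*t - e^(t) + 1)/(t*e^(t) - t)
d^2K/dt^2 = (-t^2*e^(t) + e^(2*t) - 2*e^(t) + 1)/(t^2*e^(2*t) - 2*t^2*e^(t) + t^2)
d^3K/dt^3 = (t^3*e^(2*t) + t^3*e^(t) - 2*e^(3*t) + 6*e^(2*t) - 6*e^(t) + 2)/(t^3*e^(3*t) - 3*t^3*e^(2*t) + 3*t^3*e^(t) - t^3)

κ_3 = d^3K/dt^3 |_{t=0} = 0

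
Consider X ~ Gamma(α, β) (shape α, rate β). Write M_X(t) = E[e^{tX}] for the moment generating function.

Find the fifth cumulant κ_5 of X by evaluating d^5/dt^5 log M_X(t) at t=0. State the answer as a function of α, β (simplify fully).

M_X(t) = (β/(β - t))^α
K_X(t) = log M_X(t) = α*(log(β) - log(β - t))
dK/dt = -α/(-β + t)
d^2K/dt^2 = α/(β^2 - 2*β*t + t^2)
d^3K/dt^3 = -2*α/(-β^3 + 3*β^2*t - 3*β*t^2 + t^3)
d^4K/dt^4 = 6*α/(β^4 - 4*β^3*t + 6*β^2*t^2 - 4*β*t^3 + t^4)
d^5K/dt^5 = -24*α/(-β^5 + 5*β^4*t - 10*β^3*t^2 + 10*β^2*t^3 - 5*β*t^4 + t^5)

κ_5 = d^5K/dt^5 |_{t=0} = 24*α/β^5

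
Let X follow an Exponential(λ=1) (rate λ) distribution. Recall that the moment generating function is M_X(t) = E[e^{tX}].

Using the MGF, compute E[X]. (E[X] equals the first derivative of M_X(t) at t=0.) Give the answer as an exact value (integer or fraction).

E[X] = M′(0) = 1

M_X(t) = 1/(1 - t)
M′(t) = 1/(t^2 - 2*t + 1)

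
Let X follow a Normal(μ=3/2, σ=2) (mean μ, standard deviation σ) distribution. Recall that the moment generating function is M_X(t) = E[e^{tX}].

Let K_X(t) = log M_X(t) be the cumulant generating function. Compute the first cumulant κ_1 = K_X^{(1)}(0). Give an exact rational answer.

M_X(t) = e^(2*t^2 + 3*t/2)
K_X(t) = log M_X(t) = 2*t^2 + 3*t/2
K′(t) = 4*t + 3/2

κ_1 = K′(0) = 3/2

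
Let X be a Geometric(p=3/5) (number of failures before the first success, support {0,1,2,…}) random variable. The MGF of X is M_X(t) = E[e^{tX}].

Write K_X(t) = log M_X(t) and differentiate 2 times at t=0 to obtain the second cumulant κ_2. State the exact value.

M_X(t) = 3/(5*(1 - 2*e^(t)/5))
K_X(t) = log M_X(t) = -log(1 - 2*e^(t)/5) - log(5) + log(3)
K^(2)(t) = 10*e^(t)/(4*e^(2*t) - 20*e^(t) + 25)

κ_2 = K^(2)(0) = 10/9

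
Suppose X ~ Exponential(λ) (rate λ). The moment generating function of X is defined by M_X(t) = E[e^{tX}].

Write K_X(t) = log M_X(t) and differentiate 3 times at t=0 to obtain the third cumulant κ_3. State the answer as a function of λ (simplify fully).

M_X(t) = λ/(λ - t)
K_X(t) = log M_X(t) = log(λ) - log(λ - t)
D^3[K](t) = -2/(-λ^3 + 3*λ^2*t - 3*λ*t^2 + t^3)

κ_3 = D^3[K](0) = 2/λ^3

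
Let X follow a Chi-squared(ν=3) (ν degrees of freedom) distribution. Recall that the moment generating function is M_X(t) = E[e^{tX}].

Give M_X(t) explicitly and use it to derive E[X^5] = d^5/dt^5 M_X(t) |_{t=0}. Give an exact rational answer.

M_X(t) = (1 - 2*t)^(-3/2)
dM/dt = 3/(4*t^2*√(1 - 2*t) - 4*t*√(1 - 2*t) + √(1 - 2*t))
d^2M/dt^2 = -15/(8*t^3*√(1 - 2*t) - 12*t^2*√(1 - 2*t) + 6*t*√(1 - 2*t) - √(1 - 2*t))
d^3M/dt^3 = 105/(16*t^4*√(1 - 2*t) - 32*t^3*√(1 - 2*t) + 24*t^2*√(1 - 2*t) - 8*t*√(1 - 2*t) + √(1 - 2*t))
d^4M/dt^4 = -945/(32*t^5*√(1 - 2*t) - 80*t^4*√(1 - 2*t) + 80*t^3*√(1 - 2*t) - 40*t^2*√(1 - 2*t) + 10*t*√(1 - 2*t) - √(1 - 2*t))
d^5M/dt^5 = 10395/(64*t^6*√(1 - 2*t) - 192*t^5*√(1 - 2*t) + 240*t^4*√(1 - 2*t) - 160*t^3*√(1 - 2*t) + 60*t^2*√(1 - 2*t) - 12*t*√(1 - 2*t) + √(1 - 2*t))

E[X^5] = d^5M/dt^5 |_{t=0} = 10395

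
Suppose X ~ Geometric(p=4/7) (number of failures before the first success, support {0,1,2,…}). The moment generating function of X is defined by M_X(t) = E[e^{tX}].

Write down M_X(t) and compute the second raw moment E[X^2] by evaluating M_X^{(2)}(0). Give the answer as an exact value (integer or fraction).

E[X^2] = D^2[M](0) = 15/8

M_X(t) = 4/(7*(1 - 3*e^(t)/7))
D^2[M](t) = (-36*e^(2*t) - 84*e^(t))/(27*e^(3*t) - 189*e^(2*t) + 441*e^(t) - 343)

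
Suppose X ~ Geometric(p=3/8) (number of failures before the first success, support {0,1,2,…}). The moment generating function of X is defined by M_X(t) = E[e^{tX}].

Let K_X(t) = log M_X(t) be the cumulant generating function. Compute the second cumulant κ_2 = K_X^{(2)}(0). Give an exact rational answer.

κ_2 = K^(2)(0) = 40/9

M_X(t) = 3/(8*(1 - 5*e^(t)/8))
K_X(t) = log M_X(t) = -log(1 - 5*e^(t)/8) - 3*log(2) + log(3)
K^(2)(t) = 40*e^(t)/(25*e^(2*t) - 80*e^(t) + 64)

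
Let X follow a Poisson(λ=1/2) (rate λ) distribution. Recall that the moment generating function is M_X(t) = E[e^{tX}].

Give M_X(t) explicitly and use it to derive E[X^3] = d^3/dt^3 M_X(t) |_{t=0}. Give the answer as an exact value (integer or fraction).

M_X(t) = e^(e^(t)/2 - 1/2)
M′(t) = e^(-1/2)*e^(t)*e^(e^(t)/2)/2
M′′(t) = (e^(2*t)*e^(e^(t)/2) + 2*e^(t)*e^(e^(t)/2))*e^(-1/2)/4
M′′′(t) = (e^(3*t)*e^(e^(t)/2) + 6*e^(2*t)*e^(e^(t)/2) + 4*e^(t)*e^(e^(t)/2))*e^(-1/2)/8

E[X^3] = M′′′(0) = 11/8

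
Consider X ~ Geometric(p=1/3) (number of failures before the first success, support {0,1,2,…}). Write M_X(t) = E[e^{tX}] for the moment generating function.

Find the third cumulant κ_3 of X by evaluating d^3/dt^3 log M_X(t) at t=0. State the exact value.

κ_3 = K′′′(0) = 30

M_X(t) = 1/(3*(1 - 2*e^(t)/3))
K_X(t) = log M_X(t) = -log(1 - 2*e^(t)/3) - log(3)
K′(t) = -2*e^(t)/(2*e^(t) - 3)
K′′(t) = 6*e^(t)/(4*e^(2*t) - 12*e^(t) + 9)
K′′′(t) = (-12*e^(2*t) - 18*e^(t))/(8*e^(3*t) - 36*e^(2*t) + 54*e^(t) - 27)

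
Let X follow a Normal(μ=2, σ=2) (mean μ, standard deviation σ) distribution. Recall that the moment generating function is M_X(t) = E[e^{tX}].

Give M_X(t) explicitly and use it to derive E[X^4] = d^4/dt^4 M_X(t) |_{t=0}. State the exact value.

M_X(t) = e^(2*t^2 + 2*t)
D^4[M](t) = 256*t^4*e^(2*t)*e^(2*t^2) + 512*t^3*e^(2*t)*e^(2*t^2) + 768*t^2*e^(2*t)*e^(2*t^2) + 512*t*e^(2*t)*e^(2*t^2) + 160*e^(2*t)*e^(2*t^2)

E[X^4] = D^4[M](0) = 160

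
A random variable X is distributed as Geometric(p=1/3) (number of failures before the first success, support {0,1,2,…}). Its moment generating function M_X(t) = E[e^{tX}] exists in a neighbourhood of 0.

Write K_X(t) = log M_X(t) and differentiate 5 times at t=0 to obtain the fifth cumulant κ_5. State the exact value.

κ_5 = d^5K/dt^5 |_{t=0} = 2190

M_X(t) = 1/(3*(1 - 2*e^(t)/3))
K_X(t) = log M_X(t) = -log(1 - 2*e^(t)/3) - log(3)
dK/dt = -2*e^(t)/(2*e^(t) - 3)
d^2K/dt^2 = 6*e^(t)/(4*e^(2*t) - 12*e^(t) + 9)
d^3K/dt^3 = (-12*e^(2*t) - 18*e^(t))/(8*e^(3*t) - 36*e^(2*t) + 54*e^(t) - 27)
d^4K/dt^4 = (24*e^(3*t) + 144*e^(2*t) + 54*e^(t))/(16*e^(4*t) - 96*e^(3*t) + 216*e^(2*t) - 216*e^(t) + 81)
d^5K/dt^5 = (-48*e^(4*t) - 792*e^(3*t) - 1188*e^(2*t) - 162*e^(t))/(32*e^(5*t) - 240*e^(4*t) + 720*e^(3*t) - 1080*e^(2*t) + 810*e^(t) - 243)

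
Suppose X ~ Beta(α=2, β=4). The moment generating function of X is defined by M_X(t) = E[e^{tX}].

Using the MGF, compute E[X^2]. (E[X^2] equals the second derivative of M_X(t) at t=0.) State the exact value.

E[X^2] = D^2[M](0) = 1/7

M_X(t) = ₁F₁(2; 6; t)
D^2[M](t) = ₁F₁(4; 8; t)/7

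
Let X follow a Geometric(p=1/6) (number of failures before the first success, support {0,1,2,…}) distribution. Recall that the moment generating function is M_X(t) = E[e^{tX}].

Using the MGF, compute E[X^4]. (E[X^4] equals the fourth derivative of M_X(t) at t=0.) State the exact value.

E[X^4] = D^4[M](0) = 19855

M_X(t) = 1/(6*(1 - 5*e^(t)/6))
D^4[M](t) = (-625*e^(4*t) - 8250*e^(3*t) - 9900*e^(2*t) - 1080*e^(t))/(3125*e^(5*t) - 18750*e^(4*t) + 45000*e^(3*t) - 54000*e^(2*t) + 32400*e^(t) - 7776)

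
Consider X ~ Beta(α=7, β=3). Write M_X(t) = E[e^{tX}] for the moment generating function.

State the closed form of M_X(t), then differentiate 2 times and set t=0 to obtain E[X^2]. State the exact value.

M_X(t) = ₁F₁(7; 10; t)
D^2[M](t) = 28*₁F₁(9; 12; t)/55

E[X^2] = D^2[M](0) = 28/55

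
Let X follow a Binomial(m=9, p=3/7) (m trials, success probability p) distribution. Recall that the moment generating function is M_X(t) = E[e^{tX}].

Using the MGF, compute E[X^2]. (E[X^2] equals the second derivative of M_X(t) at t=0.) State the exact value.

M_X(t) = (3*e^(t)/7 + 4/7)^9

E[X^2] = D^2[M](0) = 837/49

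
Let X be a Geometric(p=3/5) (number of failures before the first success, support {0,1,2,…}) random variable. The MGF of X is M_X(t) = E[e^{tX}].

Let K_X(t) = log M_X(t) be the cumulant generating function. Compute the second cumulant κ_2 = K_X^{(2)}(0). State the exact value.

κ_2 = K′′(0) = 10/9

M_X(t) = 3/(5*(1 - 2*e^(t)/5))
K_X(t) = log M_X(t) = -log(1 - 2*e^(t)/5) - log(5) + log(3)
K′(t) = -2*e^(t)/(2*e^(t) - 5)
K′′(t) = 10*e^(t)/(4*e^(2*t) - 20*e^(t) + 25)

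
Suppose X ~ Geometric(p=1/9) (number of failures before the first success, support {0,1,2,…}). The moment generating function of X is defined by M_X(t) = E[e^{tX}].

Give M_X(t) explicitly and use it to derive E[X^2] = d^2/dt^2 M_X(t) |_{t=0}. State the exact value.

M_X(t) = 1/(9*(1 - 8*e^(t)/9))
M^(2)(t) = (-64*e^(2*t) - 72*e^(t))/(512*e^(3*t) - 1728*e^(2*t) + 1944*e^(t) - 729)

E[X^2] = M^(2)(0) = 136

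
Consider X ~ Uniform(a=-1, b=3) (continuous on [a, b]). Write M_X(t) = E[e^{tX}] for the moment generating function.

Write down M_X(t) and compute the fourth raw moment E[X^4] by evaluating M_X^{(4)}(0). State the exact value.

E[X^4] = D^4[M](0) = 61/5

M_X(t) = (e^(3*t) - e^(-t))/(4*t)
D^4[M](t) = (81*t^4*e^(4*t) - t^4 - 108*t^3*e^(4*t) - 4*t^3 + 108*t^2*e^(4*t) - 12*t^2 - 72*t*e^(4*t) - 24*t + 24*e^(4*t) - 24)*e^(-t)/(4*t^5)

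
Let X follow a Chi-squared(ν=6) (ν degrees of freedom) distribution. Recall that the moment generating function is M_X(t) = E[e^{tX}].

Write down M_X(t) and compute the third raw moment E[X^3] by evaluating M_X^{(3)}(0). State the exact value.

M_X(t) = (1 - 2*t)^(-3)
dM/dt = 6/(16*t^4 - 32*t^3 + 24*t^2 - 8*t + 1)
d^2M/dt^2 = -48/(32*t^5 - 80*t^4 + 80*t^3 - 40*t^2 + 10*t - 1)
d^3M/dt^3 = 480/(64*t^6 - 192*t^5 + 240*t^4 - 160*t^3 + 60*t^2 - 12*t + 1)

E[X^3] = d^3M/dt^3 |_{t=0} = 480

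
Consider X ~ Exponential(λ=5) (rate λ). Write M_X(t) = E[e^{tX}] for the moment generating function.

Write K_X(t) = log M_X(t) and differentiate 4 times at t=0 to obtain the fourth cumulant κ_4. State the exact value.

κ_4 = K′′′′(0) = 6/625

M_X(t) = 5/(5 - t)
K_X(t) = log M_X(t) = -log(5 - t) + log(5)
K′(t) = -1/(t - 5)
K′′(t) = 1/(t^2 - 10*t + 25)
K′′′(t) = -2/(t^3 - 15*t^2 + 75*t - 125)
K′′′′(t) = 6/(t^4 - 20*t^3 + 150*t^2 - 500*t + 625)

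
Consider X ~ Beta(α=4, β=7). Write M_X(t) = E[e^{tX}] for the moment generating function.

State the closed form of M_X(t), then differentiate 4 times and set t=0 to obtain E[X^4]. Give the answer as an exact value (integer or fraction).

M_X(t) = ₁F₁(4; 11; t)
D^4[M](t) = 5*₁F₁(8; 15; t)/143

E[X^4] = D^4[M](0) = 5/143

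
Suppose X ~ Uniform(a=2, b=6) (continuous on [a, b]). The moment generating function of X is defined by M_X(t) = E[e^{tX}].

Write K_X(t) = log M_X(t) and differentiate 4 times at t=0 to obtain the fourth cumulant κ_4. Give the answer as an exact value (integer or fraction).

M_X(t) = (e^(6*t) - e^(2*t))/(4*t)
K_X(t) = log M_X(t) = -log(t) + log(e^(6*t) - e^(2*t)) - 2*log(2)
K′(t) = (6*t*e^(4*t) - 2*t - e^(4*t) + 1)/(t*e^(4*t) - t)
K′′(t) = (-16*t^2*e^(4*t) + e^(8*t) - 2*e^(4*t) + 1)/(t^2*e^(8*t) - 2*t^2*e^(4*t) + t^2)
K′′′(t) = (64*t^3*e^(8*t) + 64*t^3*e^(4*t) - 2*e^(12*t) + 6*e^(8*t) - 6*e^(4*t) + 2)/(t^3*e^(12*t) - 3*t^3*e^(8*t) + 3*t^3*e^(4*t) - t^3)

κ_4 = K′′′′(0) = -32/15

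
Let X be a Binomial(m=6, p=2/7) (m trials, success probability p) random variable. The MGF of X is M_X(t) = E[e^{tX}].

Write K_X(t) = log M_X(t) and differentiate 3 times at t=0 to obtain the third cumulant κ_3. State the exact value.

M_X(t) = (2*e^(t)/7 + 5/7)^6
K_X(t) = log M_X(t) = 6*log(2*e^(t)/7 + 5/7)
K^(3)(t) = (-120*e^(2*t) + 300*e^(t))/(8*e^(3*t) + 60*e^(2*t) + 150*e^(t) + 125)

κ_3 = K^(3)(0) = 180/343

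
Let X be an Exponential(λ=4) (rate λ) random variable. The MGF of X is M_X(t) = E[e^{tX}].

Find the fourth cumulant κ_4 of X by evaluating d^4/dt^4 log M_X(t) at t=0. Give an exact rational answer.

κ_4 = K′′′′(0) = 3/128

M_X(t) = 4/(4 - t)
K_X(t) = log M_X(t) = -log(4 - t) + 2*log(2)
K′(t) = -1/(t - 4)
K′′(t) = 1/(t^2 - 8*t + 16)
K′′′(t) = -2/(t^3 - 12*t^2 + 48*t - 64)
K′′′′(t) = 6/(t^4 - 16*t^3 + 96*t^2 - 256*t + 256)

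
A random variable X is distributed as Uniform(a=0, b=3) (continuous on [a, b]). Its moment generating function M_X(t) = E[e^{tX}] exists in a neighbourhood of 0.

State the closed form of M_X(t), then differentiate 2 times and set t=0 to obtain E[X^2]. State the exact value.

E[X^2] = M′′(0) = 3

M_X(t) = (e^(3*t) - 1)/(3*t)
M′(t) = (3*t*e^(3*t) - e^(3*t) + 1)/(3*t^2)
M′′(t) = (9*t^2*e^(3*t) - 6*t*e^(3*t) + 2*e^(3*t) - 2)/(3*t^3)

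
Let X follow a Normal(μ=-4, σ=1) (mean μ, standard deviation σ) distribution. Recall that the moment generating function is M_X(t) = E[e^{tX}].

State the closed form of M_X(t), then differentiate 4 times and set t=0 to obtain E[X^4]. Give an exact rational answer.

M_X(t) = e^(t^2/2 - 4*t)
D^4[M](t) = (t^4*e^(t^2/2) - 16*t^3*e^(t^2/2) + 102*t^2*e^(t^2/2) - 304*t*e^(t^2/2) + 355*e^(t^2/2))*e^(-4*t)

E[X^4] = D^4[M](0) = 355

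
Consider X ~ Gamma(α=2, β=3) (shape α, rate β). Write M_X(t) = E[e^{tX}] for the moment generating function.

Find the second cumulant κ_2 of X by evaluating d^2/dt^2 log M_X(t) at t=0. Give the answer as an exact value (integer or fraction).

κ_2 = K′′(0) = 2/9

M_X(t) = 9/(3 - t)^2
K_X(t) = log M_X(t) = -2*log(3 - t) + 2*log(3)
K′(t) = -2/(t - 3)
K′′(t) = 2/(t^2 - 6*t + 9)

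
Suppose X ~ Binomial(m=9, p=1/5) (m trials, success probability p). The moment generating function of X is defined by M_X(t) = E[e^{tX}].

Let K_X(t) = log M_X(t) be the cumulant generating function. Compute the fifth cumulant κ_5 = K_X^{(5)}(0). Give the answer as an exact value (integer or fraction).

M_X(t) = (e^(t)/5 + 4/5)^9
K_X(t) = log M_X(t) = 9*log(e^(t)/5 + 4/5)
dK/dt = 9*e^(t)/(e^(t) + 4)
d^2K/dt^2 = 36*e^(t)/(e^(2*t) + 8*e^(t) + 16)
d^3K/dt^3 = (-36*e^(2*t) + 144*e^(t))/(e^(3*t) + 12*e^(2*t) + 48*e^(t) + 64)
d^4K/dt^4 = (36*e^(3*t) - 576*e^(2*t) + 576*e^(t))/(e^(4*t) + 16*e^(3*t) + 96*e^(2*t) + 256*e^(t) + 256)
d^5K/dt^5 = (-36*e^(4*t) + 1584*e^(3*t) - 6336*e^(2*t) + 2304*e^(t))/(e^(5*t) + 20*e^(4*t) + 160*e^(3*t) + 640*e^(2*t) + 1280*e^(t) + 1024)

κ_5 = d^5K/dt^5 |_{t=0} = -2484/3125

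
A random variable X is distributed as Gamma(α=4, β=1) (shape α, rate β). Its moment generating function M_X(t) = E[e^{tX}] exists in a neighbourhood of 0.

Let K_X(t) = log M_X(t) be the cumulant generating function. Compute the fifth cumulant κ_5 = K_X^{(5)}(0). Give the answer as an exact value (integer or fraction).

κ_5 = K^(5)(0) = 96

M_X(t) = (1 - t)^(-4)
K_X(t) = log M_X(t) = -4*log(1 - t)
K^(5)(t) = -96/(t^5 - 5*t^4 + 10*t^3 - 10*t^2 + 5*t - 1)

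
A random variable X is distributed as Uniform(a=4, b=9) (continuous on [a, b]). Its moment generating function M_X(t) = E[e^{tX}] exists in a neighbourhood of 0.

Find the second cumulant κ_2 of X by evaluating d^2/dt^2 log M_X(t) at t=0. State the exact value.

M_X(t) = (e^(9*t) - e^(4*t))/(5*t)
K_X(t) = log M_X(t) = -log(t) + log(e^(9*t) - e^(4*t)) - log(5)
K′(t) = (9*t*e^(5*t) - 4*t - e^(5*t) + 1)/(t*e^(5*t) - t)
K′′(t) = (-25*t^2*e^(5*t) + e^(10*t) - 2*e^(5*t) + 1)/(t^2*e^(10*t) - 2*t^2*e^(5*t) + t^2)

κ_2 = K′′(0) = 25/12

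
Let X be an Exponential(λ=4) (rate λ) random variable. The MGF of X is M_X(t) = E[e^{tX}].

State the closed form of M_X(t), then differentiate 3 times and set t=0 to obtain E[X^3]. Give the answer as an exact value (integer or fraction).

M_X(t) = 4/(4 - t)
dM/dt = 4/(t^2 - 8*t + 16)
d^2M/dt^2 = -8/(t^3 - 12*t^2 + 48*t - 64)
d^3M/dt^3 = 24/(t^4 - 16*t^3 + 96*t^2 - 256*t + 256)

E[X^3] = d^3M/dt^3 |_{t=0} = 3/32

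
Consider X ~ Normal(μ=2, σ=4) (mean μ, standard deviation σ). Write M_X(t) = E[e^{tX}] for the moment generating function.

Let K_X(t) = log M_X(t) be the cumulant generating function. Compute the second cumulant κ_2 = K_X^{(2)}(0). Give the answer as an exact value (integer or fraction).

M_X(t) = e^(8*t^2 + 2*t)
K_X(t) = log M_X(t) = 8*t^2 + 2*t
K′(t) = 16*t + 2
K′′(t) = 16

κ_2 = K′′(0) = 16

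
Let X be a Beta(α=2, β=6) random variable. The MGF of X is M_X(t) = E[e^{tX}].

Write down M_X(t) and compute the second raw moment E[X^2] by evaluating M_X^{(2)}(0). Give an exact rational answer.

M_X(t) = ₁F₁(2; 8; t)
M′(t) = ₁F₁(3; 9; t)/4
M′′(t) = ₁F₁(4; 10; t)/12

E[X^2] = M′′(0) = 1/12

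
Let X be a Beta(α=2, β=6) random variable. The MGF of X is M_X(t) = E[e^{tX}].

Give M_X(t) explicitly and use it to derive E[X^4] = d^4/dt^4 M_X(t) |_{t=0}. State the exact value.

M_X(t) = ₁F₁(2; 8; t)
D^4[M](t) = ₁F₁(6; 12; t)/66

E[X^4] = D^4[M](0) = 1/66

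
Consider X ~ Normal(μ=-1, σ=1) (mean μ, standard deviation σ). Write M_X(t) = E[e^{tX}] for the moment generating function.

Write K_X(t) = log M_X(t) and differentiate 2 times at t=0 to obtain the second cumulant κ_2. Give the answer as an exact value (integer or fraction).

M_X(t) = e^(t^2/2 - t)
K_X(t) = log M_X(t) = t^2/2 - t
K^(2)(t) = 1

κ_2 = K^(2)(0) = 1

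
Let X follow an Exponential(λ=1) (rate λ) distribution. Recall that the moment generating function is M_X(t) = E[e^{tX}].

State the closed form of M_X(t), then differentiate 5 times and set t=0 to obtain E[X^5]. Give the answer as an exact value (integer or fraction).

M_X(t) = 1/(1 - t)
D^5[M](t) = 120/(t^6 - 6*t^5 + 15*t^4 - 20*t^3 + 15*t^2 - 6*t + 1)

E[X^5] = D^5[M](0) = 120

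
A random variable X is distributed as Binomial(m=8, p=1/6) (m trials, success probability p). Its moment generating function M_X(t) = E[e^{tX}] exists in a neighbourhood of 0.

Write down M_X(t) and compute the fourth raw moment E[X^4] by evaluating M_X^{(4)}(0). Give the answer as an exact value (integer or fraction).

M_X(t) = (e^(t)/6 + 5/6)^8

E[X^4] = D^4[M](0) = 617/27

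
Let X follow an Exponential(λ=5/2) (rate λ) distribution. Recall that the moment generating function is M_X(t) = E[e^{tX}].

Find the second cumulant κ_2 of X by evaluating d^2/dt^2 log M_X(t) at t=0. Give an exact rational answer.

κ_2 = K^(2)(0) = 4/25

M_X(t) = 5/(2*(5/2 - t))
K_X(t) = log M_X(t) = -log(5/2 - t) - log(2) + log(5)
K^(2)(t) = 4/(4*t^2 - 20*t + 25)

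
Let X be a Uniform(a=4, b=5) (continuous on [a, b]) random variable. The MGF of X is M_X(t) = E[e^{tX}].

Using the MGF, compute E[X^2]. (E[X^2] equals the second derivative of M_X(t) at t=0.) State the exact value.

M_X(t) = (e^(5*t) - e^(4*t))/t
D^2[M](t) = (25*t^2*e^(5*t) - 16*t^2*e^(4*t) - 10*t*e^(5*t) + 8*t*e^(4*t) + 2*e^(5*t) - 2*e^(4*t))/t^3

E[X^2] = D^2[M](0) = 61/3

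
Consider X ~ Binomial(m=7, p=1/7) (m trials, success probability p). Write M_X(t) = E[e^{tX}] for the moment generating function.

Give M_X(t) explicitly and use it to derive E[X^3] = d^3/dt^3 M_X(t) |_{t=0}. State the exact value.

E[X^3] = D^3[M](0) = 205/49

M_X(t) = (e^(t)/7 + 6/7)^7
D^3[M](t) = e^(7*t)/2401 + 1296*e^(6*t)/117649 + 13500*e^(5*t)/117649 + 69120*e^(4*t)/117649 + 174960*e^(3*t)/117649 + 186624*e^(2*t)/117649 + 46656*e^(t)/117649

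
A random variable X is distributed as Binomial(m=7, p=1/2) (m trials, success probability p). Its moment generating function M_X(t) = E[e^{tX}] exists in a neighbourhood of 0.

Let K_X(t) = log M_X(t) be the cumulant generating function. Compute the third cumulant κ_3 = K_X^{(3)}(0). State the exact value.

κ_3 = K′′′(0) = 0

M_X(t) = (e^(t)/2 + 1/2)^7
K_X(t) = log M_X(t) = 7*log(e^(t)/2 + 1/2)
K′(t) = 7*e^(t)/(e^(t) + 1)
K′′(t) = 7*e^(t)/(e^(2*t) + 2*e^(t) + 1)
K′′′(t) = (-7*e^(2*t) + 7*e^(t))/(e^(3*t) + 3*e^(2*t) + 3*e^(t) + 1)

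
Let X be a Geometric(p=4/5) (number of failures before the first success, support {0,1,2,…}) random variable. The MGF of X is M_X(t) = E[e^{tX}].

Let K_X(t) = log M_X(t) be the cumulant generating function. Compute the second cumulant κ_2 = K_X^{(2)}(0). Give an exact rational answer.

M_X(t) = 4/(5*(1 - e^(t)/5))
K_X(t) = log M_X(t) = -log(1 - e^(t)/5) - log(5) + 2*log(2)
D^2[K](t) = 5*e^(t)/(e^(2*t) - 10*e^(t) + 25)

κ_2 = D^2[K](0) = 5/16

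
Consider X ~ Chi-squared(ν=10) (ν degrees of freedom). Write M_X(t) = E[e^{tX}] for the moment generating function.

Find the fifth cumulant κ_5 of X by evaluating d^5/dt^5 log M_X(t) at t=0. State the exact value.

κ_5 = K′′′′′(0) = 3840

M_X(t) = (1 - 2*t)^(-5)
K_X(t) = log M_X(t) = -5*log(1 - 2*t)
K′(t) = -10/(2*t - 1)
K′′(t) = 20/(4*t^2 - 4*t + 1)
K′′′(t) = -80/(8*t^3 - 12*t^2 + 6*t - 1)
K′′′′(t) = 480/(16*t^4 - 32*t^3 + 24*t^2 - 8*t + 1)
K′′′′′(t) = -3840/(32*t^5 - 80*t^4 + 80*t^3 - 40*t^2 + 10*t - 1)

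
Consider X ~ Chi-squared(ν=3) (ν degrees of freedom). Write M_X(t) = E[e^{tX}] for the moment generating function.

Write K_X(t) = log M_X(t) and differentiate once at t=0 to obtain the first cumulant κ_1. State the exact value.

M_X(t) = (1 - 2*t)^(-3/2)
K_X(t) = log M_X(t) = -3*log(1 - 2*t)/2
K^(1)(t) = -3/(2*t - 1)

κ_1 = K^(1)(0) = 3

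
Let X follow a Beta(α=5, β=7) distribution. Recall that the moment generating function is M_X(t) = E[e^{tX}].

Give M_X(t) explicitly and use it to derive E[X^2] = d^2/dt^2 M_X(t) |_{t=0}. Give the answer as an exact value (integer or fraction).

M_X(t) = ₁F₁(5; 12; t)
D^2[M](t) = 5*₁F₁(7; 14; t)/26

E[X^2] = D^2[M](0) = 5/26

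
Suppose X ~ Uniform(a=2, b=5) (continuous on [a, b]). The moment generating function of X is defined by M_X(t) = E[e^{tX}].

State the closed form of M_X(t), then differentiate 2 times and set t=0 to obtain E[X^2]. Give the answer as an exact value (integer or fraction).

M_X(t) = (e^(5*t) - e^(2*t))/(3*t)
D^2[M](t) = (25*t^2*e^(5*t) - 4*t^2*e^(2*t) - 10*t*e^(5*t) + 4*t*e^(2*t) + 2*e^(5*t) - 2*e^(2*t))/(3*t^3)

E[X^2] = D^2[M](0) = 13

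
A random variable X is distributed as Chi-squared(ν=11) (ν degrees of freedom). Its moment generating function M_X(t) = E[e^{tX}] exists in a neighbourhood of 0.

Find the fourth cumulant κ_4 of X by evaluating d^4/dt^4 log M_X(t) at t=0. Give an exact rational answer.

κ_4 = K^(4)(0) = 528

M_X(t) = (1 - 2*t)^(-11/2)
K_X(t) = log M_X(t) = -11*log(1 - 2*t)/2
K^(4)(t) = 528/(16*t^4 - 32*t^3 + 24*t^2 - 8*t + 1)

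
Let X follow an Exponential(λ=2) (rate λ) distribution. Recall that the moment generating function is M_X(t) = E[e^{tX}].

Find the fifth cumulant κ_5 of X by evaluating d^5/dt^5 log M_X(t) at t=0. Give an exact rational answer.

κ_5 = K′′′′′(0) = 3/4

M_X(t) = 2/(2 - t)
K_X(t) = log M_X(t) = -log(2 - t) + log(2)
K′(t) = -1/(t - 2)
K′′(t) = 1/(t^2 - 4*t + 4)
K′′′(t) = -2/(t^3 - 6*t^2 + 12*t - 8)
K′′′′(t) = 6/(t^4 - 8*t^3 + 24*t^2 - 32*t + 16)
K′′′′′(t) = -24/(t^5 - 10*t^4 + 40*t^3 - 80*t^2 + 80*t - 32)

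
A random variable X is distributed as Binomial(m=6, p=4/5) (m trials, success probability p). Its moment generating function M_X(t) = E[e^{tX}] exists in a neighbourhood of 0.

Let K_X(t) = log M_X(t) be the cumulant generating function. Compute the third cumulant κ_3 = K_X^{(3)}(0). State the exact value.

M_X(t) = (4*e^(t)/5 + 1/5)^6
K_X(t) = log M_X(t) = 6*log(4*e^(t)/5 + 1/5)
K^(3)(t) = (-96*e^(2*t) + 24*e^(t))/(64*e^(3*t) + 48*e^(2*t) + 12*e^(t) + 1)

κ_3 = K^(3)(0) = -72/125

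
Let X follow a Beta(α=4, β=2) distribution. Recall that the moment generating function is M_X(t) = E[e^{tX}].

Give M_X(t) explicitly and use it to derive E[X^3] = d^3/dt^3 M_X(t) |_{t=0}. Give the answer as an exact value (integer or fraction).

M_X(t) = ₁F₁(4; 6; t)
dM/dt = 2*₁F₁(5; 7; t)/3
d^2M/dt^2 = 10*₁F₁(6; 8; t)/21
d^3M/dt^3 = 5*₁F₁(7; 9; t)/14

E[X^3] = d^3M/dt^3 |_{t=0} = 5/14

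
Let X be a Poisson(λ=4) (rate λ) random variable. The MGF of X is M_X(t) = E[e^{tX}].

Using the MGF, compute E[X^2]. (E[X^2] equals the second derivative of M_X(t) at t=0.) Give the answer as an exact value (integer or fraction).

M_X(t) = e^(4*e^(t) - 4)
M′(t) = 4*e^(-4)*e^(t)*e^(4*e^(t))
M′′(t) = (16*e^(2*t)*e^(4*e^(t)) + 4*e^(t)*e^(4*e^(t)))*e^(-4)

E[X^2] = M′′(0) = 20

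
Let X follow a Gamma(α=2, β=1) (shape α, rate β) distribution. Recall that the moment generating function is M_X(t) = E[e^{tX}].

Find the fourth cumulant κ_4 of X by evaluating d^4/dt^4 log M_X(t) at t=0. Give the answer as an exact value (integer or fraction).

M_X(t) = (1 - t)^(-2)
K_X(t) = log M_X(t) = -2*log(1 - t)
dK/dt = -2/(t - 1)
d^2K/dt^2 = 2/(t^2 - 2*t + 1)
d^3K/dt^3 = -4/(t^3 - 3*t^2 + 3*t - 1)
d^4K/dt^4 = 12/(t^4 - 4*t^3 + 6*t^2 - 4*t + 1)

κ_4 = d^4K/dt^4 |_{t=0} = 12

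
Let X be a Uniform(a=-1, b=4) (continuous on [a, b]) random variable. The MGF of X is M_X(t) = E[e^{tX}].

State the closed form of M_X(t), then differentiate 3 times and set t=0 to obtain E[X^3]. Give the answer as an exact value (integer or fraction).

M_X(t) = (e^(4*t) - e^(-t))/(5*t)
D^3[M](t) = (64*t^3*e^(5*t) + t^3 - 48*t^2*e^(5*t) + 3*t^2 + 24*t*e^(5*t) + 6*t - 6*e^(5*t) + 6)*e^(-t)/(5*t^4)

E[X^3] = D^3[M](0) = 51/4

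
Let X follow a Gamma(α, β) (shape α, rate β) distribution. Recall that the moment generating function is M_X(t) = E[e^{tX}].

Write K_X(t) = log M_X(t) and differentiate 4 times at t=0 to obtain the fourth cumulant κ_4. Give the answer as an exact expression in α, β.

M_X(t) = (β/(β - t))^α
K_X(t) = log M_X(t) = α*(log(β) - log(β - t))
D^4[K](t) = 6*α/(β^4 - 4*β^3*t + 6*β^2*t^2 - 4*β*t^3 + t^4)

κ_4 = D^4[K](0) = 6*α/β^4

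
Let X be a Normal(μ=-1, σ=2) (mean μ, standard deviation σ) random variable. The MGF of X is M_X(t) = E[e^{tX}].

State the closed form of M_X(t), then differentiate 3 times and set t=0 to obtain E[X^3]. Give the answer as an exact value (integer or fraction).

M_X(t) = e^(2*t^2 - t)
M′(t) = 4*t*e^(-t)*e^(2*t^2) - e^(-t)*e^(2*t^2)
M′′(t) = (16*t^2*e^(2*t^2) - 8*t*e^(2*t^2) + 5*e^(2*t^2))*e^(-t)
M′′′(t) = (64*t^3*e^(2*t^2) - 48*t^2*e^(2*t^2) + 60*t*e^(2*t^2) - 13*e^(2*t^2))*e^(-t)

E[X^3] = M′′′(0) = -13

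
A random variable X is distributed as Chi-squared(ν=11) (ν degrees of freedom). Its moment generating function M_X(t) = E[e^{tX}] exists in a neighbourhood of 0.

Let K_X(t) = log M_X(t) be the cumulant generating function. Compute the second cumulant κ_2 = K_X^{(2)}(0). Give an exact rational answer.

κ_2 = d^2K/dt^2 |_{t=0} = 22

M_X(t) = (1 - 2*t)^(-11/2)
K_X(t) = log M_X(t) = -11*log(1 - 2*t)/2
dK/dt = -11/(2*t - 1)
d^2K/dt^2 = 22/(4*t^2 - 4*t + 1)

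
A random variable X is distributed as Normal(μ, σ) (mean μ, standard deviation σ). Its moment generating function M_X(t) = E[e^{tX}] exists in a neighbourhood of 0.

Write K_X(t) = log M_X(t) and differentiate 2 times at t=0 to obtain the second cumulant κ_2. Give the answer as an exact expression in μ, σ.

M_X(t) = e^(μ*t + σ^2*t^2/2)
K_X(t) = log M_X(t) = μ*t + σ^2*t^2/2
K^(2)(t) = σ^2

κ_2 = K^(2)(0) = σ^2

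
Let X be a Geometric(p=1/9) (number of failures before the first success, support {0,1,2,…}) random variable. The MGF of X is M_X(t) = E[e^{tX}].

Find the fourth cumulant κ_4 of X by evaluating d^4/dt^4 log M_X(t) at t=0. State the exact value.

κ_4 = K^(4)(0) = 31176

M_X(t) = 1/(9*(1 - 8*e^(t)/9))
K_X(t) = log M_X(t) = -log(1 - 8*e^(t)/9) - 2*log(3)
K^(4)(t) = (4608*e^(3*t) + 20736*e^(2*t) + 5832*e^(t))/(4096*e^(4*t) - 18432*e^(3*t) + 31104*e^(2*t) - 23328*e^(t) + 6561)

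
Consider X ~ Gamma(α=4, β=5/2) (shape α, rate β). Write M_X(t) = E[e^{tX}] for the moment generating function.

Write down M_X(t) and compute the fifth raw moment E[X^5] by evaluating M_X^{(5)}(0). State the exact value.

M_X(t) = 625/(16*(5/2 - t)^4)
dM/dt = -5000/(32*t^5 - 400*t^4 + 2000*t^3 - 5000*t^2 + 6250*t - 3125)
d^2M/dt^2 = 50000/(64*t^6 - 960*t^5 + 6000*t^4 - 20000*t^3 + 37500*t^2 - 37500*t + 15625)
d^3M/dt^3 = -600000/(128*t^7 - 2240*t^6 + 16800*t^5 - 70000*t^4 + 175000*t^3 - 262500*t^2 + 218750*t - 78125)
d^4M/dt^4 = 8400000/(256*t^8 - 5120*t^7 + 44800*t^6 - 224000*t^5 + 700000*t^4 - 1400000*t^3 + 1750000*t^2 - 1250000*t + 390625)
d^5M/dt^5 = -134400000/(512*t^9 - 11520*t^8 + 115200*t^7 - 672000*t^6 + 2520000*t^5 - 6300000*t^4 + 10500000*t^3 - 11250000*t^2 + 7031250*t - 1953125)

E[X^5] = d^5M/dt^5 |_{t=0} = 43008/625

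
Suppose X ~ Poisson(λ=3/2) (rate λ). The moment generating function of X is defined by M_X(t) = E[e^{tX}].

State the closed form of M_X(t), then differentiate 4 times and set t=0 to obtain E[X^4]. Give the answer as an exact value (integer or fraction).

E[X^4] = M^(4)(0) = 681/16

M_X(t) = e^(3*e^(t)/2 - 3/2)
M^(4)(t) = (81*e^(4*t)*e^(3*e^(t)/2) + 324*e^(3*t)*e^(3*e^(t)/2) + 252*e^(2*t)*e^(3*e^(t)/2) + 24*e^(t)*e^(3*e^(t)/2))*e^(-3/2)/16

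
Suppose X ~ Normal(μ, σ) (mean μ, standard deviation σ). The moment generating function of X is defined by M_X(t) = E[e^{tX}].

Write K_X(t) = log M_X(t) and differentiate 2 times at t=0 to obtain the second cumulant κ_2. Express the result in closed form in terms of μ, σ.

M_X(t) = e^(μ*t + σ^2*t^2/2)
K_X(t) = log M_X(t) = μ*t + σ^2*t^2/2
K′(t) = μ + σ^2*t
K′′(t) = σ^2

κ_2 = K′′(0) = σ^2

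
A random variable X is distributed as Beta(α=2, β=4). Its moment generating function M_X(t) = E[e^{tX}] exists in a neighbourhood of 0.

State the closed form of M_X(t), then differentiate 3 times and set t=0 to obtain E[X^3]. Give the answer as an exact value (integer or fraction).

M_X(t) = ₁F₁(2; 6; t)
D^3[M](t) = ₁F₁(5; 9; t)/14

E[X^3] = D^3[M](0) = 1/14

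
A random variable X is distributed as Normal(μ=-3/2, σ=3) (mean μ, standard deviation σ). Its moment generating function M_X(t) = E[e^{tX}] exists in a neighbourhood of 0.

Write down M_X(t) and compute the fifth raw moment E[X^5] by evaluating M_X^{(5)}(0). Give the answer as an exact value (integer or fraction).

M_X(t) = e^(9*t^2/2 - 3*t/2)
D^5[M](t) = (1889568*t^5*e^(9*t^2/2) - 1574640*t^4*e^(9*t^2/2) + 2624400*t^3*e^(9*t^2/2) - 1137240*t^2*e^(9*t^2/2) + 532170*t*e^(9*t^2/2) - 68283*e^(9*t^2/2))*e^(-3*t/2)/32

E[X^5] = D^5[M](0) = -68283/32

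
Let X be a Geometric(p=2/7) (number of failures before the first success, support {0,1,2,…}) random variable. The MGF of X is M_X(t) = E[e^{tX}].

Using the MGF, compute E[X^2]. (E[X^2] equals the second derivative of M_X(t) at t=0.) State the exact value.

E[X^2] = M^(2)(0) = 15

M_X(t) = 2/(7*(1 - 5*e^(t)/7))
M^(2)(t) = (-50*e^(2*t) - 70*e^(t))/(125*e^(3*t) - 525*e^(2*t) + 735*e^(t) - 343)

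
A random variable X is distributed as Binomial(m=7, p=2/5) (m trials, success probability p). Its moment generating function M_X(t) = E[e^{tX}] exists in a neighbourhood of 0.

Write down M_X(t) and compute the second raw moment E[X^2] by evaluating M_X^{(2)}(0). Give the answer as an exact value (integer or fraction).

M_X(t) = (2*e^(t)/5 + 3/5)^7
M^(2)(t) = 6272*e^(7*t)/78125 + 48384*e^(6*t)/78125 + 6048*e^(5*t)/3125 + 48384*e^(4*t)/15625 + 40824*e^(3*t)/15625 + 81648*e^(2*t)/78125 + 10206*e^(t)/78125

E[X^2] = M^(2)(0) = 238/25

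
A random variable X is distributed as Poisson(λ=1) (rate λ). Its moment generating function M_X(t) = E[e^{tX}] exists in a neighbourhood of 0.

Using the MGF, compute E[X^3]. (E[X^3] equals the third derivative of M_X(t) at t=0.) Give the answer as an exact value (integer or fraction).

M_X(t) = e^(e^(t) - 1)
M^(3)(t) = (e^(3*t)*e^(e^(t)) + 3*e^(2*t)*e^(e^(t)) + e^(t)*e^(e^(t)))*e^(-1)

E[X^3] = M^(3)(0) = 5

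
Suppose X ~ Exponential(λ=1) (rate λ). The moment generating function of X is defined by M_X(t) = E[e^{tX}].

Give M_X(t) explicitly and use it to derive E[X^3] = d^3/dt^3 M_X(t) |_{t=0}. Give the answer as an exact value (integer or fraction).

M_X(t) = 1/(1 - t)
M^(3)(t) = 6/(t^4 - 4*t^3 + 6*t^2 - 4*t + 1)

E[X^3] = M^(3)(0) = 6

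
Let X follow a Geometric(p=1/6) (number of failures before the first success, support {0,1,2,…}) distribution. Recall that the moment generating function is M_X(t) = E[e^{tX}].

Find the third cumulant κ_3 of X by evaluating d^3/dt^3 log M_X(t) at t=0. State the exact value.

κ_3 = K′′′(0) = 330

M_X(t) = 1/(6*(1 - 5*e^(t)/6))
K_X(t) = log M_X(t) = -log(1 - 5*e^(t)/6) - log(6)
K′(t) = -5*e^(t)/(5*e^(t) - 6)
K′′(t) = 30*e^(t)/(25*e^(2*t) - 60*e^(t) + 36)
K′′′(t) = (-150*e^(2*t) - 180*e^(t))/(125*e^(3*t) - 450*e^(2*t) + 540*e^(t) - 216)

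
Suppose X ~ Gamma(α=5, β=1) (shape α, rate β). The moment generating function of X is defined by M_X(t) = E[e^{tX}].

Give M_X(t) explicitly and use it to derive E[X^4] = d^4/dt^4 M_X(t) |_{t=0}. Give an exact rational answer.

M_X(t) = (1 - t)^(-5)
M′(t) = 5/(t^6 - 6*t^5 + 15*t^4 - 20*t^3 + 15*t^2 - 6*t + 1)
M′′(t) = -30/(t^7 - 7*t^6 + 21*t^5 - 35*t^4 + 35*t^3 - 21*t^2 + 7*t - 1)
M′′′(t) = 210/(t^8 - 8*t^7 + 28*t^6 - 56*t^5 + 70*t^4 - 56*t^3 + 28*t^2 - 8*t + 1)
M′′′′(t) = -1680/(t^9 - 9*t^8 + 36*t^7 - 84*t^6 + 126*t^5 - 126*t^4 + 84*t^3 - 36*t^2 + 9*t - 1)

E[X^4] = M′′′′(0) = 1680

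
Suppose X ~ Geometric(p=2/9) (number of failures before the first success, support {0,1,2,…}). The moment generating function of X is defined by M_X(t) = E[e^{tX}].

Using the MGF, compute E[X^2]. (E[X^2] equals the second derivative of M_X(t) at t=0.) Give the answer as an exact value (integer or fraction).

E[X^2] = M′′(0) = 28

M_X(t) = 2/(9*(1 - 7*e^(t)/9))
M′(t) = 14*e^(t)/(49*e^(2*t) - 126*e^(t) + 81)
M′′(t) = (-98*e^(2*t) - 126*e^(t))/(343*e^(3*t) - 1323*e^(2*t) + 1701*e^(t) - 729)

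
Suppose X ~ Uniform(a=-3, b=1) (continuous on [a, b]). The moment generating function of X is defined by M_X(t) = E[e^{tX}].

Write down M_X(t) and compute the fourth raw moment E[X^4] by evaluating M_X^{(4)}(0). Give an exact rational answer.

E[X^4] = d^4M/dt^4 |_{t=0} = 61/5

M_X(t) = (e^(t) - e^(-3*t))/(4*t)
dM/dt = (t*e^(4*t) + 3*t - e^(4*t) + 1)*e^(-3*t)/(4*t^2)
d^2M/dt^2 = (t^2*e^(4*t) - 9*t^2 - 2*t*e^(4*t) - 6*t + 2*e^(4*t) - 2)*e^(-3*t)/(4*t^3)
d^3M/dt^3 = (t^3*e^(4*t) + 27*t^3 - 3*t^2*e^(4*t) + 27*t^2 + 6*t*e^(4*t) + 18*t - 6*e^(4*t) + 6)*e^(-3*t)/(4*t^4)
d^4M/dt^4 = (t^4*e^(4*t) - 81*t^4 - 4*t^3*e^(4*t) - 108*t^3 + 12*t^2*e^(4*t) - 108*t^2 - 24*t*e^(4*t) - 72*t + 24*e^(4*t) - 24)*e^(-3*t)/(4*t^5)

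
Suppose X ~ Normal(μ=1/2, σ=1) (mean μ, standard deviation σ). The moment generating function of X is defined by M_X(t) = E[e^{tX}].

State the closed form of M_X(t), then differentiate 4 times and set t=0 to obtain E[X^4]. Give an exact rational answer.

M_X(t) = e^(t^2/2 + t/2)
dM/dt = t*e^(t/2)*e^(t^2/2) + e^(t/2)*e^(t^2/2)/2
d^2M/dt^2 = t^2*e^(t/2)*e^(t^2/2) + t*e^(t/2)*e^(t^2/2) + 5*e^(t/2)*e^(t^2/2)/4
d^3M/dt^3 = t^3*e^(t/2)*e^(t^2/2) + 3*t^2*e^(t/2)*e^(t^2/2)/2 + 15*t*e^(t/2)*e^(t^2/2)/4 + 13*e^(t/2)*e^(t^2/2)/8
d^4M/dt^4 = t^4*e^(t/2)*e^(t^2/2) + 2*t^3*e^(t/2)*e^(t^2/2) + 15*t^2*e^(t/2)*e^(t^2/2)/2 + 13*t*e^(t/2)*e^(t^2/2)/2 + 73*e^(t/2)*e^(t^2/2)/16

E[X^4] = d^4M/dt^4 |_{t=0} = 73/16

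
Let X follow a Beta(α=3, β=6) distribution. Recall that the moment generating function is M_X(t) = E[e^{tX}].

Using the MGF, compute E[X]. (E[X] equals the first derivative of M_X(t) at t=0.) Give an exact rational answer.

M_X(t) = ₁F₁(3; 9; t)
M^(1)(t) = ₁F₁(4; 10; t)/3

E[X] = M^(1)(0) = 1/3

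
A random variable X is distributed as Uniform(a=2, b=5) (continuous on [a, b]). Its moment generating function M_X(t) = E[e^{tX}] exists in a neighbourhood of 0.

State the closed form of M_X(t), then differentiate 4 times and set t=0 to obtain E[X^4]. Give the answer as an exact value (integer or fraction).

E[X^4] = M^(4)(0) = 1031/5

M_X(t) = (e^(5*t) - e^(2*t))/(3*t)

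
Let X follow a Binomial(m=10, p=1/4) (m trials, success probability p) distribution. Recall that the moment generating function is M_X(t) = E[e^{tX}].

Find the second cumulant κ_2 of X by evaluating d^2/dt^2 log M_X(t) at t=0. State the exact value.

M_X(t) = (e^(t)/4 + 3/4)^10
K_X(t) = log M_X(t) = 10*log(e^(t)/4 + 3/4)
dK/dt = 10*e^(t)/(e^(t) + 3)
d^2K/dt^2 = 30*e^(t)/(e^(2*t) + 6*e^(t) + 9)

κ_2 = d^2K/dt^2 |_{t=0} = 15/8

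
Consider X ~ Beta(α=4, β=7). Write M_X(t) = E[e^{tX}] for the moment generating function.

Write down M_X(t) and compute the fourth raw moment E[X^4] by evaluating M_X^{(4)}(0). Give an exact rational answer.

E[X^4] = d^4M/dt^4 |_{t=0} = 5/143

M_X(t) = ₁F₁(4; 11; t)
dM/dt = 4*₁F₁(5; 12; t)/11
d^2M/dt^2 = 5*₁F₁(6; 13; t)/33
d^3M/dt^3 = 10*₁F₁(7; 14; t)/143
d^4M/dt^4 = 5*₁F₁(8; 15; t)/143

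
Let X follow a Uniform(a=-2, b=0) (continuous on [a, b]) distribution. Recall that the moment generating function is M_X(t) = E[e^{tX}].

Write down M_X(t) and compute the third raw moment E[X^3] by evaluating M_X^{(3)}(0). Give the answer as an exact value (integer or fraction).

M_X(t) = (1 - e^(-2*t))/(2*t)
M′(t) = (2*t - e^(2*t) + 1)*e^(-2*t)/(2*t^2)
M′′(t) = (-2*t^2 - 2*t + e^(2*t) - 1)*e^(-2*t)/t^3
M′′′(t) = (4*t^3 + 6*t^2 + 6*t - 3*e^(2*t) + 3)*e^(-2*t)/t^4

E[X^3] = M′′′(0) = -2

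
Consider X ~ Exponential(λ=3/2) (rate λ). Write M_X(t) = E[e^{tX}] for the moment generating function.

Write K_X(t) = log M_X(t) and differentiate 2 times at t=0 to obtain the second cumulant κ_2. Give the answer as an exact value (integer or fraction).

M_X(t) = 3/(2*(3/2 - t))
K_X(t) = log M_X(t) = -log(3/2 - t) - log(2) + log(3)
dK/dt = -2/(2*t - 3)
d^2K/dt^2 = 4/(4*t^2 - 12*t + 9)

κ_2 = d^2K/dt^2 |_{t=0} = 4/9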